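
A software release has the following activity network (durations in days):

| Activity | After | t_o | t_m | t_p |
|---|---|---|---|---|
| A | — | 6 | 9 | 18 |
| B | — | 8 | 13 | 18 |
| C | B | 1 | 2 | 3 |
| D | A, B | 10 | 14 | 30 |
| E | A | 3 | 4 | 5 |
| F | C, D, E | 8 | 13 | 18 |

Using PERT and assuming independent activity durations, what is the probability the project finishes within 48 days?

0.929

te_A = (6 + 4·9 + 18)/6 = 60/6 = 10; σ²_A = ((18−6)/6)² = 4.000
te_B = (8 + 4·13 + 18)/6 = 78/6 = 13; σ²_B = ((18−8)/6)² = 2.778
te_C = (1 + 4·2 + 3)/6 = 12/6 = 2; σ²_C = ((3−1)/6)² = 0.111
te_D = (10 + 4·14 + 30)/6 = 96/6 = 16; σ²_D = ((30−10)/6)² = 11.111
te_E = (3 + 4·4 + 5)/6 = 24/6 = 4; σ²_E = ((5−3)/6)² = 0.111
te_F = (8 + 4·13 + 18)/6 = 78/6 = 13; σ²_F = ((18−8)/6)² = 2.778

Forward pass:
ES_A = 0; EF_A = 10
ES_B = 0; EF_B = 13
ES_C = 13; EF_C = 13+2 = 15
ES_D = max(EF_A=10, EF_B=13) = 13; EF_D = 13+16 = 29
ES_E = 10; EF_E = 10+4 = 14
ES_F = max(EF_C=15, EF_D=29, EF_E=14) = 29; EF_F = 29+13 = 42
Expected project duration μ = 42 days. Critical path: B → D → F.

Variance along critical path = 2.778 + 11.111 + 2.778 = 16.667; σ = √16.667 = 4.082 days.
Z = (48 − 42) / 4.082 = 1.470
P(T ≤ 48) = Φ(1.470) ≈ 0.929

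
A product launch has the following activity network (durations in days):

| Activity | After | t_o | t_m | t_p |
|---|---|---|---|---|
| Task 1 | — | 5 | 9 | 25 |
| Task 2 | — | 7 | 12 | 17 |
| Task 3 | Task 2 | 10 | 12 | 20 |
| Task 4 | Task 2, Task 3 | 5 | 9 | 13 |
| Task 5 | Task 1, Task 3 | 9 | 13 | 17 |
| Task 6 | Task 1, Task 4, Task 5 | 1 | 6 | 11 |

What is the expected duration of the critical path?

44 days

te_Task 1 = (5 + 4·9 + 25)/6 = 66/6 = 11
te_Task 2 = (7 + 4·12 + 17)/6 = 72/6 = 12
te_Task 3 = (10 + 4·12 + 20)/6 = 78/6 = 13
te_Task 4 = (5 + 4·9 + 13)/6 = 54/6 = 9
te_Task 5 = (9 + 4·13 + 17)/6 = 78/6 = 13
te_Task 6 = (1 + 4·6 + 11)/6 = 36/6 = 6

Forward pass:
ES_Task 1 = 0; EF_Task 1 = 11
ES_Task 2 = 0; EF_Task 2 = 12
ES_Task 3 = 12; EF_Task 3 = 12+13 = 25
ES_Task 4 = max(EF_Task 2=12, EF_Task 3=25) = 25; EF_Task 4 = 25+9 = 34
ES_Task 5 = max(EF_Task 1=11, EF_Task 3=25) = 25; EF_Task 5 = 25+13 = 38
ES_Task 6 = max(EF_Task 1=11, EF_Task 4=34, EF_Task 5=38) = 38; EF_Task 6 = 38+6 = 44
Expected project duration μ = 44 days. Critical path: Task 2 → Task 3 → Task 5 → Task 6.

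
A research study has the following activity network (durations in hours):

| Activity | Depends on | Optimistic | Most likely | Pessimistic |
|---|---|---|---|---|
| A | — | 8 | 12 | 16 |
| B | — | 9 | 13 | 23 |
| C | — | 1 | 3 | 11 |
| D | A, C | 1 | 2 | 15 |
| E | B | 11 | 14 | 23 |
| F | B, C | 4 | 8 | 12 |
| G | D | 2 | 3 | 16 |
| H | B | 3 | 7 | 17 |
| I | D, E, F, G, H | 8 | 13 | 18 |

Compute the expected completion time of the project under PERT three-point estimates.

te_A = (8 + 4·12 + 16)/6 = 72/6 = 12
te_B = (9 + 4·13 + 23)/6 = 84/6 = 14
te_C = (1 + 4·3 + 11)/6 = 24/6 = 4
te_D = (1 + 4·2 + 15)/6 = 24/6 = 4
te_E = (11 + 4·14 + 23)/6 = 90/6 = 15
te_F = (4 + 4·8 + 12)/6 = 48/6 = 8
te_G = (2 + 4·3 + 16)/6 = 30/6 = 5
te_H = (3 + 4·7 + 17)/6 = 48/6 = 8
te_I = (8 + 4·13 + 18)/6 = 78/6 = 13

Forward pass:
ES_A = 0; EF_A = 12
ES_B = 0; EF_B = 14
ES_C = 0; EF_C = 4
ES_D = max(EF_A=12, EF_C=4) = 12; EF_D = 12+4 = 16
ES_E = 14; EF_E = 14+15 = 29
ES_F = max(EF_B=14, EF_C=4) = 14; EF_F = 14+8 = 22
ES_G = 16; EF_G = 16+5 = 21
ES_H = 14; EF_H = 14+8 = 22
ES_I = max(EF_D=16, EF_E=29, EF_F=22, EF_G=21, EF_H=22) = 29; EF_I = 29+13 = 42
Expected project duration μ = 42 hours. Critical path: B → E → I.

42 hours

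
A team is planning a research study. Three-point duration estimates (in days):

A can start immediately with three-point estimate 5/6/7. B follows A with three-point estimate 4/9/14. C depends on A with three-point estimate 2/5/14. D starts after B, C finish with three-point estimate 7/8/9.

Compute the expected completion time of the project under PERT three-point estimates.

23 days

te_A = (5 + 4·6 + 7)/6 = 36/6 = 6
te_B = (4 + 4·9 + 14)/6 = 54/6 = 9
te_C = (2 + 4·5 + 14)/6 = 36/6 = 6
te_D = (7 + 4·8 + 9)/6 = 48/6 = 8

Forward pass:
ES_A = 0; EF_A = 6
ES_B = 6; EF_B = 6+9 = 15
ES_C = 6; EF_C = 6+6 = 12
ES_D = max(EF_B=15, EF_C=12) = 15; EF_D = 15+8 = 23
Expected project duration μ = 23 days. Critical path: A → B → D.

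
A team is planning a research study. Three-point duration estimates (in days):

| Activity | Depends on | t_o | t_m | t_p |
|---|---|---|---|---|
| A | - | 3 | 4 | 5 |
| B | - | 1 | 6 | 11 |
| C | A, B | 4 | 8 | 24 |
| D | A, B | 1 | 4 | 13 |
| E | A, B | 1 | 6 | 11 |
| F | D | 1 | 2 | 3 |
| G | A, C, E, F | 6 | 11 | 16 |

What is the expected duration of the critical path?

27 days

te_A = (3 + 4·4 + 5)/6 = 24/6 = 4
te_B = (1 + 4·6 + 11)/6 = 36/6 = 6
te_C = (4 + 4·8 + 24)/6 = 60/6 = 10
te_D = (1 + 4·4 + 13)/6 = 30/6 = 5
te_E = (1 + 4·6 + 11)/6 = 36/6 = 6
te_F = (1 + 4·2 + 3)/6 = 12/6 = 2
te_G = (6 + 4·11 + 16)/6 = 66/6 = 11

Forward pass:
ES_A = 0; EF_A = 4
ES_B = 0; EF_B = 6
ES_C = max(EF_A=4, EF_B=6) = 6; EF_C = 6+10 = 16
ES_D = max(EF_A=4, EF_B=6) = 6; EF_D = 6+5 = 11
ES_E = max(EF_A=4, EF_B=6) = 6; EF_E = 6+6 = 12
ES_F = 11; EF_F = 11+2 = 13
ES_G = max(EF_A=4, EF_C=16, EF_E=12, EF_F=13) = 16; EF_G = 16+11 = 27
Expected project duration μ = 27 days. Critical path: B → C → G.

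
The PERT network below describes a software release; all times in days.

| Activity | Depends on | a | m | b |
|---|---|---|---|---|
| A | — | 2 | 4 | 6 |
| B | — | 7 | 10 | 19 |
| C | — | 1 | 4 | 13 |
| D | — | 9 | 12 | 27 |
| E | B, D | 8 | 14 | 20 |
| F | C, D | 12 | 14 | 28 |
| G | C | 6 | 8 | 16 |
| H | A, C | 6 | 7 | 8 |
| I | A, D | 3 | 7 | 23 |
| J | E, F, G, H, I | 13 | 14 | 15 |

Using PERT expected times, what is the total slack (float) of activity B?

5 days

te_A = (2 + 4·4 + 6)/6 = 24/6 = 4
te_B = (7 + 4·10 + 19)/6 = 66/6 = 11
te_C = (1 + 4·4 + 13)/6 = 30/6 = 5
te_D = (9 + 4·12 + 27)/6 = 84/6 = 14
te_E = (8 + 4·14 + 20)/6 = 84/6 = 14
te_F = (12 + 4·14 + 28)/6 = 96/6 = 16
te_G = (6 + 4·8 + 16)/6 = 54/6 = 9
te_H = (6 + 4·7 + 8)/6 = 42/6 = 7
te_I = (3 + 4·7 + 23)/6 = 54/6 = 9
te_J = (13 + 4·14 + 15)/6 = 84/6 = 14

Forward pass:
ES_A = 0; EF_A = 4
ES_B = 0; EF_B = 11
ES_C = 0; EF_C = 5
ES_D = 0; EF_D = 14
ES_E = max(EF_B=11, EF_D=14) = 14; EF_E = 14+14 = 28
ES_F = max(EF_C=5, EF_D=14) = 14; EF_F = 14+16 = 30
ES_G = 5; EF_G = 5+9 = 14
ES_H = max(EF_A=4, EF_C=5) = 5; EF_H = 5+7 = 12
ES_I = max(EF_A=4, EF_D=14) = 14; EF_I = 14+9 = 23
ES_J = max(EF_E=28, EF_F=30, EF_G=14, EF_H=12, EF_I=23) = 30; EF_J = 30+14 = 44
Expected project duration μ = 44 days. Critical path: D → F → J.

Backward pass:
LF_J = 44; LS_J = 44−14 = 30
LF_I = LS_J = 30; LS_I = 30−9 = 21
LF_H = LS_J = 30; LS_H = 30−7 = 23
LF_G = LS_J = 30; LS_G = 30−9 = 21
LF_F = LS_J = 30; LS_F = 30−16 = 14
LF_E = LS_J = 30; LS_E = 30−14 = 16
LF_D = min(LS_E=16, LS_F=14, LS_I=21) = 14; LS_D = 14−14 = 0
LF_C = min(LS_F=14, LS_G=21, LS_H=23) = 14; LS_C = 14−5 = 9
LF_B = LS_E = 16; LS_B = 16−11 = 5
LF_A = min(LS_H=23, LS_I=21) = 21; LS_A = 21−4 = 17
Slack_B = LS_B − ES_B = 5 − 0 = 5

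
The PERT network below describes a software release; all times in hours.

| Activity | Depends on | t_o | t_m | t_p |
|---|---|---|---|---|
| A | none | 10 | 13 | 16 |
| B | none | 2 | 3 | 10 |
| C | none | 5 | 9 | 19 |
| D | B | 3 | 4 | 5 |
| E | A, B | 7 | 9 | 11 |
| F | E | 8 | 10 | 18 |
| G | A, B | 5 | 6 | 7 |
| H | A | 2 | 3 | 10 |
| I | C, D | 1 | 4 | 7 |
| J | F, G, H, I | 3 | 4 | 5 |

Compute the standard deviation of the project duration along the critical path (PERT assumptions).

te_A = (10 + 4·13 + 16)/6 = 78/6 = 13; σ²_A = ((16−10)/6)² = 1.000
te_B = (2 + 4·3 + 10)/6 = 24/6 = 4; σ²_B = ((10−2)/6)² = 1.778
te_C = (5 + 4·9 + 19)/6 = 60/6 = 10; σ²_C = ((19−5)/6)² = 5.444
te_D = (3 + 4·4 + 5)/6 = 24/6 = 4; σ²_D = ((5−3)/6)² = 0.111
te_E = (7 + 4·9 + 11)/6 = 54/6 = 9; σ²_E = ((11−7)/6)² = 0.444
te_F = (8 + 4·10 + 18)/6 = 66/6 = 11; σ²_F = ((18−8)/6)² = 2.778
te_G = (5 + 4·6 + 7)/6 = 36/6 = 6; σ²_G = ((7−5)/6)² = 0.111
te_H = (2 + 4·3 + 10)/6 = 24/6 = 4; σ²_H = ((10−2)/6)² = 1.778
te_I = (1 + 4·4 + 7)/6 = 24/6 = 4; σ²_I = ((7−1)/6)² = 1.000
te_J = (3 + 4·4 + 5)/6 = 24/6 = 4; σ²_J = ((5−3)/6)² = 0.111

Forward pass:
ES_A = 0; EF_A = 13
ES_B = 0; EF_B = 4
ES_C = 0; EF_C = 10
ES_D = 4; EF_D = 4+4 = 8
ES_E = max(EF_A=13, EF_B=4) = 13; EF_E = 13+9 = 22
ES_F = 22; EF_F = 22+11 = 33
ES_G = max(EF_A=13, EF_B=4) = 13; EF_G = 13+6 = 19
ES_H = 13; EF_H = 13+4 = 17
ES_I = max(EF_C=10, EF_D=8) = 10; EF_I = 10+4 = 14
ES_J = max(EF_F=33, EF_G=19, EF_H=17, EF_I=14) = 33; EF_J = 33+4 = 37
Expected project duration μ = 37 hours. Critical path: A → E → F → J.

Variance along critical path = 1.000 + 0.444 + 2.778 + 0.111 = 4.333
σ = √4.333 = 2.082 hours

2.08 hours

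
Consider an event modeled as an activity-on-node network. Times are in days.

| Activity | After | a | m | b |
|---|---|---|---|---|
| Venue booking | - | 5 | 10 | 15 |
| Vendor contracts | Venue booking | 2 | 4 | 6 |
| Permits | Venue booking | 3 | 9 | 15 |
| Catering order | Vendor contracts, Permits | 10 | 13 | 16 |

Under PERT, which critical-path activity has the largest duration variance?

te_Venue booking = (5 + 4·10 + 15)/6 = 60/6 = 10; σ²_Venue booking = ((15−5)/6)² = 2.778
te_Vendor contracts = (2 + 4·4 + 6)/6 = 24/6 = 4; σ²_Vendor contracts = ((6−2)/6)² = 0.444
te_Permits = (3 + 4·9 + 15)/6 = 54/6 = 9; σ²_Permits = ((15−3)/6)² = 4.000
te_Catering order = (10 + 4·13 + 16)/6 = 78/6 = 13; σ²_Catering order = ((16−10)/6)² = 1.000

Forward pass:
ES_Venue booking = 0; EF_Venue booking = 10
ES_Vendor contracts = 10; EF_Vendor contracts = 10+4 = 14
ES_Permits = 10; EF_Permits = 10+9 = 19
ES_Catering order = max(EF_Vendor contracts=14, EF_Permits=19) = 19; EF_Catering order = 19+13 = 32
Expected project duration μ = 32 days. Critical path: Venue booking → Permits → Catering order.

Variances on critical path: σ²_Venue booking=2.778, σ²_Permits=4.000, σ²_Catering order=1.000.
Largest is σ²_Permits = 4.000.

Permits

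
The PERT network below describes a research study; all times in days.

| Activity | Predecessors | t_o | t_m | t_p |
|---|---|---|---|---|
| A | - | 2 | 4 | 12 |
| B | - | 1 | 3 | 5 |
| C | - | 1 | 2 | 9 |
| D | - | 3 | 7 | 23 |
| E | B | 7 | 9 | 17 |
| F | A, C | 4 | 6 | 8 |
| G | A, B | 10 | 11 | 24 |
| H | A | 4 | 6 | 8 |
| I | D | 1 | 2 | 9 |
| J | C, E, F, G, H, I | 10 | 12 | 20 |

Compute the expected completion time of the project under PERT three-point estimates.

te_A = (2 + 4·4 + 12)/6 = 30/6 = 5
te_B = (1 + 4·3 + 5)/6 = 18/6 = 3
te_C = (1 + 4·2 + 9)/6 = 18/6 = 3
te_D = (3 + 4·7 + 23)/6 = 54/6 = 9
te_E = (7 + 4·9 + 17)/6 = 60/6 = 10
te_F = (4 + 4·6 + 8)/6 = 36/6 = 6
te_G = (10 + 4·11 + 24)/6 = 78/6 = 13
te_H = (4 + 4·6 + 8)/6 = 36/6 = 6
te_I = (1 + 4·2 + 9)/6 = 18/6 = 3
te_J = (10 + 4·12 + 20)/6 = 78/6 = 13

Forward pass:
ES_A = 0; EF_A = 5
ES_B = 0; EF_B = 3
ES_C = 0; EF_C = 3
ES_D = 0; EF_D = 9
ES_E = 3; EF_E = 3+10 = 13
ES_F = max(EF_A=5, EF_C=3) = 5; EF_F = 5+6 = 11
ES_G = max(EF_A=5, EF_B=3) = 5; EF_G = 5+13 = 18
ES_H = 5; EF_H = 5+6 = 11
ES_I = 9; EF_I = 9+3 = 12
ES_J = max(EF_C=3, EF_E=13, EF_F=11, EF_G=18, EF_H=11, EF_I=12) = 18; EF_J = 18+13 = 31
Expected project duration μ = 31 days. Critical path: A → G → J.

31 days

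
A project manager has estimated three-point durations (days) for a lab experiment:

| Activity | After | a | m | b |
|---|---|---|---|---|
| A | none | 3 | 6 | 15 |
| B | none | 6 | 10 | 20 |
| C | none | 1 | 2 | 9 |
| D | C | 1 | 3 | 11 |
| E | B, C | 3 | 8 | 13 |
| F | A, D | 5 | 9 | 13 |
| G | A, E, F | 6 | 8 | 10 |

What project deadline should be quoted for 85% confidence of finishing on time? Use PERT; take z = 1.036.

te_A = (3 + 4·6 + 15)/6 = 42/6 = 7; σ²_A = ((15−3)/6)² = 4.000
te_B = (6 + 4·10 + 20)/6 = 66/6 = 11; σ²_B = ((20−6)/6)² = 5.444
te_C = (1 + 4·2 + 9)/6 = 18/6 = 3; σ²_C = ((9−1)/6)² = 1.778
te_D = (1 + 4·3 + 11)/6 = 24/6 = 4; σ²_D = ((11−1)/6)² = 2.778
te_E = (3 + 4·8 + 13)/6 = 48/6 = 8; σ²_E = ((13−3)/6)² = 2.778
te_F = (5 + 4·9 + 13)/6 = 54/6 = 9; σ²_F = ((13−5)/6)² = 1.778
te_G = (6 + 4·8 + 10)/6 = 48/6 = 8; σ²_G = ((10−6)/6)² = 0.444

Forward pass:
ES_A = 0; EF_A = 7
ES_B = 0; EF_B = 11
ES_C = 0; EF_C = 3
ES_D = 3; EF_D = 3+4 = 7
ES_E = max(EF_B=11, EF_C=3) = 11; EF_E = 11+8 = 19
ES_F = max(EF_A=7, EF_D=7) = 7; EF_F = 7+9 = 16
ES_G = max(EF_A=7, EF_E=19, EF_F=16) = 19; EF_G = 19+8 = 27
Expected project duration μ = 27 days. Critical path: B → E → G.

Variance along critical path = 5.444 + 2.778 + 0.444 = 8.667; σ = 2.944 days.
D = μ + z·σ = 27 + 1.036·2.944 = 30.0 days

30.0 days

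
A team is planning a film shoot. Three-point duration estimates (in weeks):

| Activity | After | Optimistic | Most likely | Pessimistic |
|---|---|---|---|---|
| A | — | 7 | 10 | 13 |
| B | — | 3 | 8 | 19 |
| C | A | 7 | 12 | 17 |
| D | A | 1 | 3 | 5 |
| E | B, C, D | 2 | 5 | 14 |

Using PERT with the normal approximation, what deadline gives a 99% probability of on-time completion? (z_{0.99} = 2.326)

te_A = (7 + 4·10 + 13)/6 = 60/6 = 10; σ²_A = ((13−7)/6)² = 1.000
te_B = (3 + 4·8 + 19)/6 = 54/6 = 9; σ²_B = ((19−3)/6)² = 7.111
te_C = (7 + 4·12 + 17)/6 = 72/6 = 12; σ²_C = ((17−7)/6)² = 2.778
te_D = (1 + 4·3 + 5)/6 = 18/6 = 3; σ²_D = ((5−1)/6)² = 0.444
te_E = (2 + 4·5 + 14)/6 = 36/6 = 6; σ²_E = ((14−2)/6)² = 4.000

Forward pass:
ES_A = 0; EF_A = 10
ES_B = 0; EF_B = 9
ES_C = 10; EF_C = 10+12 = 22
ES_D = 10; EF_D = 10+3 = 13
ES_E = max(EF_B=9, EF_C=22, EF_D=13) = 22; EF_E = 22+6 = 28
Expected project duration μ = 28 weeks. Critical path: A → C → E.

Variance along critical path = 1.000 + 2.778 + 4.000 = 7.778; σ = 2.789 weeks.
D = μ + z·σ = 28 + 2.326·2.789 = 34.5 weeks

34.5 weeks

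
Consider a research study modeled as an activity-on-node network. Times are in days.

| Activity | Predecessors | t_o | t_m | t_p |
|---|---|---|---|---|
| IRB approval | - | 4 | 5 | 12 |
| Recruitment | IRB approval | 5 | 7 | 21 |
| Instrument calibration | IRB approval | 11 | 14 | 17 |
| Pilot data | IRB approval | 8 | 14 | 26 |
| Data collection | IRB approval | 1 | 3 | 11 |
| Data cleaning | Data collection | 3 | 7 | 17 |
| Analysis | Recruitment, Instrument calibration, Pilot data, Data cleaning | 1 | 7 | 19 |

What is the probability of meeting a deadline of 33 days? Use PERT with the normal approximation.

te_IRB approval = (4 + 4·5 + 12)/6 = 36/6 = 6; σ²_IRB approval = ((12−4)/6)² = 1.778
te_Recruitment = (5 + 4·7 + 21)/6 = 54/6 = 9; σ²_Recruitment = ((21−5)/6)² = 7.111
te_Instrument calibration = (11 + 4·14 + 17)/6 = 84/6 = 14; σ²_Instrument calibration = ((17−11)/6)² = 1.000
te_Pilot data = (8 + 4·14 + 26)/6 = 90/6 = 15; σ²_Pilot data = ((26−8)/6)² = 9.000
te_Data collection = (1 + 4·3 + 11)/6 = 24/6 = 4; σ²_Data collection = ((11−1)/6)² = 2.778
te_Data cleaning = (3 + 4·7 + 17)/6 = 48/6 = 8; σ²_Data cleaning = ((17−3)/6)² = 5.444
te_Analysis = (1 + 4·7 + 19)/6 = 48/6 = 8; σ²_Analysis = ((19−1)/6)² = 9.000

Forward pass:
ES_IRB approval = 0; EF_IRB approval = 6
ES_Recruitment = 6; EF_Recruitment = 6+9 = 15
ES_Instrument calibration = 6; EF_Instrument calibration = 6+14 = 20
ES_Pilot data = 6; EF_Pilot data = 6+15 = 21
ES_Data collection = 6; EF_Data collection = 6+4 = 10
ES_Data cleaning = 10; EF_Data cleaning = 10+8 = 18
ES_Analysis = max(EF_Recruitment=15, EF_Instrument calibration=20, EF_Pilot data=21, EF_Data cleaning=18) = 21; EF_Analysis = 21+8 = 29
Expected project duration μ = 29 days. Critical path: IRB approval → Pilot data → Analysis.

Variance along critical path = 1.778 + 9.000 + 9.000 = 19.778; σ = √19.778 = 4.447 days.
Z = (33 − 29) / 4.447 = 0.899
P(T ≤ 33) = Φ(0.899) ≈ 0.816

0.816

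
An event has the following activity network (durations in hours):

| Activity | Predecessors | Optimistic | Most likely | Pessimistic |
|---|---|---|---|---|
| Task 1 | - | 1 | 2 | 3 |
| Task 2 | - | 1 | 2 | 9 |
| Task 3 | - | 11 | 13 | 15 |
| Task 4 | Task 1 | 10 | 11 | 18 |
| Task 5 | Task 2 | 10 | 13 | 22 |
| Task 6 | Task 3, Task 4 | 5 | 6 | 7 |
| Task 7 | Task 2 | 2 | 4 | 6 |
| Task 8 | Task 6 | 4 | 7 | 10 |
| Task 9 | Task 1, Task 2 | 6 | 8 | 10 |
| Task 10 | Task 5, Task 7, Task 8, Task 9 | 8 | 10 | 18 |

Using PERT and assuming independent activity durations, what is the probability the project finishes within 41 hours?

te_Task 1 = (1 + 4·2 + 3)/6 = 12/6 = 2; σ²_Task 1 = ((3−1)/6)² = 0.111
te_Task 2 = (1 + 4·2 + 9)/6 = 18/6 = 3; σ²_Task 2 = ((9−1)/6)² = 1.778
te_Task 3 = (11 + 4·13 + 15)/6 = 78/6 = 13; σ²_Task 3 = ((15−11)/6)² = 0.444
te_Task 4 = (10 + 4·11 + 18)/6 = 72/6 = 12; σ²_Task 4 = ((18−10)/6)² = 1.778
te_Task 5 = (10 + 4·13 + 22)/6 = 84/6 = 14; σ²_Task 5 = ((22−10)/6)² = 4.000
te_Task 6 = (5 + 4·6 + 7)/6 = 36/6 = 6; σ²_Task 6 = ((7−5)/6)² = 0.111
te_Task 7 = (2 + 4·4 + 6)/6 = 24/6 = 4; σ²_Task 7 = ((6−2)/6)² = 0.444
te_Task 8 = (4 + 4·7 + 10)/6 = 42/6 = 7; σ²_Task 8 = ((10−4)/6)² = 1.000
te_Task 9 = (6 + 4·8 + 10)/6 = 48/6 = 8; σ²_Task 9 = ((10−6)/6)² = 0.444
te_Task 10 = (8 + 4·10 + 18)/6 = 66/6 = 11; σ²_Task 10 = ((18−8)/6)² = 2.778

Forward pass:
ES_Task 1 = 0; EF_Task 1 = 2
ES_Task 2 = 0; EF_Task 2 = 3
ES_Task 3 = 0; EF_Task 3 = 13
ES_Task 4 = 2; EF_Task 4 = 2+12 = 14
ES_Task 5 = 3; EF_Task 5 = 3+14 = 17
ES_Task 6 = max(EF_Task 3=13, EF_Task 4=14) = 14; EF_Task 6 = 14+6 = 20
ES_Task 7 = 3; EF_Task 7 = 3+4 = 7
ES_Task 8 = 20; EF_Task 8 = 20+7 = 27
ES_Task 9 = max(EF_Task 1=2, EF_Task 2=3) = 3; EF_Task 9 = 3+8 = 11
ES_Task 10 = max(EF_Task 5=17, EF_Task 7=7, EF_Task 8=27, EF_Task 9=11) = 27; EF_Task 10 = 27+11 = 38
Expected project duration μ = 38 hours. Critical path: Task 1 → Task 4 → Task 6 → Task 8 → Task 10.

Variance along critical path = 0.111 + 1.778 + 0.111 + 1.000 + 2.778 = 5.778; σ = √5.778 = 2.404 hours.
Z = (41 − 38) / 2.404 = 1.248
P(T ≤ 41) = Φ(1.248) ≈ 0.894

0.894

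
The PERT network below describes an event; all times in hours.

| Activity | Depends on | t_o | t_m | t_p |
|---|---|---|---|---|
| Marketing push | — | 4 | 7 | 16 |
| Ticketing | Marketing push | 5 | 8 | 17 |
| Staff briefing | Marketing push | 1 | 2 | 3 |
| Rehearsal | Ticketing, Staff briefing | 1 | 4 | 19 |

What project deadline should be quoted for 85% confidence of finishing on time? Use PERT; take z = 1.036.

27.3 hours

te_Marketing push = (4 + 4·7 + 16)/6 = 48/6 = 8; σ²_Marketing push = ((16−4)/6)² = 4.000
te_Ticketing = (5 + 4·8 + 17)/6 = 54/6 = 9; σ²_Ticketing = ((17−5)/6)² = 4.000
te_Staff briefing = (1 + 4·2 + 3)/6 = 12/6 = 2; σ²_Staff briefing = ((3−1)/6)² = 0.111
te_Rehearsal = (1 + 4·4 + 19)/6 = 36/6 = 6; σ²_Rehearsal = ((19−1)/6)² = 9.000

Forward pass:
ES_Marketing push = 0; EF_Marketing push = 8
ES_Ticketing = 8; EF_Ticketing = 8+9 = 17
ES_Staff briefing = 8; EF_Staff briefing = 8+2 = 10
ES_Rehearsal = max(EF_Ticketing=17, EF_Staff briefing=10) = 17; EF_Rehearsal = 17+6 = 23
Expected project duration μ = 23 hours. Critical path: Marketing push → Ticketing → Rehearsal.

Variance along critical path = 4.000 + 4.000 + 9.000 = 17.000; σ = 4.123 hours.
D = μ + z·σ = 23 + 1.036·4.123 = 27.3 hours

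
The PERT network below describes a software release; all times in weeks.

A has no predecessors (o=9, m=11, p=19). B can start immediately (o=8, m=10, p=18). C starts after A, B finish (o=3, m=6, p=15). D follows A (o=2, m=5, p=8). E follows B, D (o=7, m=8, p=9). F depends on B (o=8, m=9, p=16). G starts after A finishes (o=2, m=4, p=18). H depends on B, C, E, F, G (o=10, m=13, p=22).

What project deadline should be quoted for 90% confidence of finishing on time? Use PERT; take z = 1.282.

42.6 weeks

te_A = (9 + 4·11 + 19)/6 = 72/6 = 12; σ²_A = ((19−9)/6)² = 2.778
te_B = (8 + 4·10 + 18)/6 = 66/6 = 11; σ²_B = ((18−8)/6)² = 2.778
te_C = (3 + 4·6 + 15)/6 = 42/6 = 7; σ²_C = ((15−3)/6)² = 4.000
te_D = (2 + 4·5 + 8)/6 = 30/6 = 5; σ²_D = ((8−2)/6)² = 1.000
te_E = (7 + 4·8 + 9)/6 = 48/6 = 8; σ²_E = ((9−7)/6)² = 0.111
te_F = (8 + 4·9 + 16)/6 = 60/6 = 10; σ²_F = ((16−8)/6)² = 1.778
te_G = (2 + 4·4 + 18)/6 = 36/6 = 6; σ²_G = ((18−2)/6)² = 7.111
te_H = (10 + 4·13 + 22)/6 = 84/6 = 14; σ²_H = ((22−10)/6)² = 4.000

Forward pass:
ES_A = 0; EF_A = 12
ES_B = 0; EF_B = 11
ES_C = max(EF_A=12, EF_B=11) = 12; EF_C = 12+7 = 19
ES_D = 12; EF_D = 12+5 = 17
ES_E = max(EF_B=11, EF_D=17) = 17; EF_E = 17+8 = 25
ES_F = 11; EF_F = 11+10 = 21
ES_G = 12; EF_G = 12+6 = 18
ES_H = max(EF_B=11, EF_C=19, EF_E=25, EF_F=21, EF_G=18) = 25; EF_H = 25+14 = 39
Expected project duration μ = 39 weeks. Critical path: A → D → E → H.

Variance along critical path = 2.778 + 1.000 + 0.111 + 4.000 = 7.889; σ = 2.809 weeks.
D = μ + z·σ = 39 + 1.282·2.809 = 42.6 weeks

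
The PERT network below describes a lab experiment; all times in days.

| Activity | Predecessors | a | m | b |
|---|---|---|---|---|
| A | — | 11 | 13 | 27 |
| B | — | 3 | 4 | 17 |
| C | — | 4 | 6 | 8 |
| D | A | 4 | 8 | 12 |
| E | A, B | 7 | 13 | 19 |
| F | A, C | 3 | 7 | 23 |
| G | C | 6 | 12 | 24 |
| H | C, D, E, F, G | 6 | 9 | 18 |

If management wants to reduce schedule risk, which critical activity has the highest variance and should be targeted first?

te_A = (11 + 4·13 + 27)/6 = 90/6 = 15; σ²_A = ((27−11)/6)² = 7.111
te_B = (3 + 4·4 + 17)/6 = 36/6 = 6; σ²_B = ((17−3)/6)² = 5.444
te_C = (4 + 4·6 + 8)/6 = 36/6 = 6; σ²_C = ((8−4)/6)² = 0.444
te_D = (4 + 4·8 + 12)/6 = 48/6 = 8; σ²_D = ((12−4)/6)² = 1.778
te_E = (7 + 4·13 + 19)/6 = 78/6 = 13; σ²_E = ((19−7)/6)² = 4.000
te_F = (3 + 4·7 + 23)/6 = 54/6 = 9; σ²_F = ((23−3)/6)² = 11.111
te_G = (6 + 4·12 + 24)/6 = 78/6 = 13; σ²_G = ((24−6)/6)² = 9.000
te_H = (6 + 4·9 + 18)/6 = 60/6 = 10; σ²_H = ((18−6)/6)² = 4.000

Forward pass:
ES_A = 0; EF_A = 15
ES_B = 0; EF_B = 6
ES_C = 0; EF_C = 6
ES_D = 15; EF_D = 15+8 = 23
ES_E = max(EF_A=15, EF_B=6) = 15; EF_E = 15+13 = 28
ES_F = max(EF_A=15, EF_C=6) = 15; EF_F = 15+9 = 24
ES_G = 6; EF_G = 6+13 = 19
ES_H = max(EF_C=6, EF_D=23, EF_E=28, EF_F=24, EF_G=19) = 28; EF_H = 28+10 = 38
Expected project duration μ = 38 days. Critical path: A → E → H.

Variances on critical path: σ²_A=7.111, σ²_E=4.000, σ²_H=4.000.
Largest is σ²_A = 7.111.

A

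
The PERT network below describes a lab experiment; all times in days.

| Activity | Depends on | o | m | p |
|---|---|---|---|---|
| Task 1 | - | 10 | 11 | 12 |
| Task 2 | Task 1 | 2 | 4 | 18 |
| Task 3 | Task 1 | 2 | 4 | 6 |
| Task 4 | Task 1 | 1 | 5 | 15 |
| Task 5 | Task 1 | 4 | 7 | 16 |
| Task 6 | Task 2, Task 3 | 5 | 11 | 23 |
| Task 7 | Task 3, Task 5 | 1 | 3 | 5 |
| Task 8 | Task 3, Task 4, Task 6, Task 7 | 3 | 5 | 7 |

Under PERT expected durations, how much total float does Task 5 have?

te_Task 1 = (10 + 4·11 + 12)/6 = 66/6 = 11
te_Task 2 = (2 + 4·4 + 18)/6 = 36/6 = 6
te_Task 3 = (2 + 4·4 + 6)/6 = 24/6 = 4
te_Task 4 = (1 + 4·5 + 15)/6 = 36/6 = 6
te_Task 5 = (4 + 4·7 + 16)/6 = 48/6 = 8
te_Task 6 = (5 + 4·11 + 23)/6 = 72/6 = 12
te_Task 7 = (1 + 4·3 + 5)/6 = 18/6 = 3
te_Task 8 = (3 + 4·5 + 7)/6 = 30/6 = 5

Forward pass:
ES_Task 1 = 0; EF_Task 1 = 11
ES_Task 2 = 11; EF_Task 2 = 11+6 = 17
ES_Task 3 = 11; EF_Task 3 = 11+4 = 15
ES_Task 4 = 11; EF_Task 4 = 11+6 = 17
ES_Task 5 = 11; EF_Task 5 = 11+8 = 19
ES_Task 6 = max(EF_Task 2=17, EF_Task 3=15) = 17; EF_Task 6 = 17+12 = 29
ES_Task 7 = max(EF_Task 3=15, EF_Task 5=19) = 19; EF_Task 7 = 19+3 = 22
ES_Task 8 = max(EF_Task 3=15, EF_Task 4=17, EF_Task 6=29, EF_Task 7=22) = 29; EF_Task 8 = 29+5 = 34
Expected project duration μ = 34 days. Critical path: Task 1 → Task 2 → Task 6 → Task 8.

Backward pass:
LF_Task 8 = 34; LS_Task 8 = 34−5 = 29
LF_Task 7 = LS_Task 8 = 29; LS_Task 7 = 29−3 = 26
LF_Task 6 = LS_Task 8 = 29; LS_Task 6 = 29−12 = 17
LF_Task 5 = LS_Task 7 = 26; LS_Task 5 = 26−8 = 18
LF_Task 4 = LS_Task 8 = 29; LS_Task 4 = 29−6 = 23
LF_Task 3 = min(LS_Task 6=17, LS_Task 7=26, LS_Task 8=29) = 17; LS_Task 3 = 17−4 = 13
LF_Task 2 = LS_Task 6 = 17; LS_Task 2 = 17−6 = 11
LF_Task 1 = min(LS_Task 2=11, LS_Task 3=13, LS_Task 4=23, LS_Task 5=18) = 11; LS_Task 1 = 11−11 = 0
Slack_Task 5 = LS_Task 5 − ES_Task 5 = 18 − 11 = 7

7 days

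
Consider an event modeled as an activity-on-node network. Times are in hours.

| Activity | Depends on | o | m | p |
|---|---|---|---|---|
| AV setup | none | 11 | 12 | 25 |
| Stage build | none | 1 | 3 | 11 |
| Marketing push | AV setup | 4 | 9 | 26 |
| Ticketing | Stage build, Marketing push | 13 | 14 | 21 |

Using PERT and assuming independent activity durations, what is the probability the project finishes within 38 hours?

te_AV setup = (11 + 4·12 + 25)/6 = 84/6 = 14; σ²_AV setup = ((25−11)/6)² = 5.444
te_Stage build = (1 + 4·3 + 11)/6 = 24/6 = 4; σ²_Stage build = ((11−1)/6)² = 2.778
te_Marketing push = (4 + 4·9 + 26)/6 = 66/6 = 11; σ²_Marketing push = ((26−4)/6)² = 13.444
te_Ticketing = (13 + 4·14 + 21)/6 = 90/6 = 15; σ²_Ticketing = ((21−13)/6)² = 1.778

Forward pass:
ES_AV setup = 0; EF_AV setup = 14
ES_Stage build = 0; EF_Stage build = 4
ES_Marketing push = 14; EF_Marketing push = 14+11 = 25
ES_Ticketing = max(EF_Stage build=4, EF_Marketing push=25) = 25; EF_Ticketing = 25+15 = 40
Expected project duration μ = 40 hours. Critical path: AV setup → Marketing push → Ticketing.

Variance along critical path = 5.444 + 13.444 + 1.778 = 20.667; σ = √20.667 = 4.546 hours.
Z = (38 − 40) / 4.546 = -0.440
P(T ≤ 38) = Φ(-0.440) ≈ 0.330

0.330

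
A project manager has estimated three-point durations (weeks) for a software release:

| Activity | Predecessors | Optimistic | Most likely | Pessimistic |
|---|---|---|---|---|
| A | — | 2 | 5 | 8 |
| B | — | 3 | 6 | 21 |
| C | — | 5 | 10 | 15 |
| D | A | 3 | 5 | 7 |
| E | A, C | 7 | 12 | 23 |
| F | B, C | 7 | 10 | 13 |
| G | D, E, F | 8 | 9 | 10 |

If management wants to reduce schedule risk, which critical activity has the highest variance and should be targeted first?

E

te_A = (2 + 4·5 + 8)/6 = 30/6 = 5; σ²_A = ((8−2)/6)² = 1.000
te_B = (3 + 4·6 + 21)/6 = 48/6 = 8; σ²_B = ((21−3)/6)² = 9.000
te_C = (5 + 4·10 + 15)/6 = 60/6 = 10; σ²_C = ((15−5)/6)² = 2.778
te_D = (3 + 4·5 + 7)/6 = 30/6 = 5; σ²_D = ((7−3)/6)² = 0.444
te_E = (7 + 4·12 + 23)/6 = 78/6 = 13; σ²_E = ((23−7)/6)² = 7.111
te_F = (7 + 4·10 + 13)/6 = 60/6 = 10; σ²_F = ((13−7)/6)² = 1.000
te_G = (8 + 4·9 + 10)/6 = 54/6 = 9; σ²_G = ((10−8)/6)² = 0.111

Forward pass:
ES_A = 0; EF_A = 5
ES_B = 0; EF_B = 8
ES_C = 0; EF_C = 10
ES_D = 5; EF_D = 5+5 = 10
ES_E = max(EF_A=5, EF_C=10) = 10; EF_E = 10+13 = 23
ES_F = max(EF_B=8, EF_C=10) = 10; EF_F = 10+10 = 20
ES_G = max(EF_D=10, EF_E=23, EF_F=20) = 23; EF_G = 23+9 = 32
Expected project duration μ = 32 weeks. Critical path: C → E → G.

Variances on critical path: σ²_C=2.778, σ²_E=7.111, σ²_G=0.111.
Largest is σ²_E = 7.111.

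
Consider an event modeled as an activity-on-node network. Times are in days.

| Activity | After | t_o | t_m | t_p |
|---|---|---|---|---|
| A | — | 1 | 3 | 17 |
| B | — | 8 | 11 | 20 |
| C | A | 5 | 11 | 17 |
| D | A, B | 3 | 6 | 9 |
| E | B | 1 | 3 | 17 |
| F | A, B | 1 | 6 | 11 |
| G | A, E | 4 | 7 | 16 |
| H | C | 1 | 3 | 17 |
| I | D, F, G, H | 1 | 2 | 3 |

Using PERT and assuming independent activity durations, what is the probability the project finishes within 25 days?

0.304

te_A = (1 + 4·3 + 17)/6 = 30/6 = 5; σ²_A = ((17−1)/6)² = 7.111
te_B = (8 + 4·11 + 20)/6 = 72/6 = 12; σ²_B = ((20−8)/6)² = 4.000
te_C = (5 + 4·11 + 17)/6 = 66/6 = 11; σ²_C = ((17−5)/6)² = 4.000
te_D = (3 + 4·6 + 9)/6 = 36/6 = 6; σ²_D = ((9−3)/6)² = 1.000
te_E = (1 + 4·3 + 17)/6 = 30/6 = 5; σ²_E = ((17−1)/6)² = 7.111
te_F = (1 + 4·6 + 11)/6 = 36/6 = 6; σ²_F = ((11−1)/6)² = 2.778
te_G = (4 + 4·7 + 16)/6 = 48/6 = 8; σ²_G = ((16−4)/6)² = 4.000
te_H = (1 + 4·3 + 17)/6 = 30/6 = 5; σ²_H = ((17−1)/6)² = 7.111
te_I = (1 + 4·2 + 3)/6 = 12/6 = 2; σ²_I = ((3−1)/6)² = 0.111

Forward pass:
ES_A = 0; EF_A = 5
ES_B = 0; EF_B = 12
ES_C = 5; EF_C = 5+11 = 16
ES_D = max(EF_A=5, EF_B=12) = 12; EF_D = 12+6 = 18
ES_E = 12; EF_E = 12+5 = 17
ES_F = max(EF_A=5, EF_B=12) = 12; EF_F = 12+6 = 18
ES_G = max(EF_A=5, EF_E=17) = 17; EF_G = 17+8 = 25
ES_H = 16; EF_H = 16+5 = 21
ES_I = max(EF_D=18, EF_F=18, EF_G=25, EF_H=21) = 25; EF_I = 25+2 = 27
Expected project duration μ = 27 days. Critical path: B → E → G → I.

Variance along critical path = 4.000 + 7.111 + 4.000 + 0.111 = 15.222; σ = √15.222 = 3.902 days.
Z = (25 − 27) / 3.902 = -0.513
P(T ≤ 25) = Φ(-0.513) ≈ 0.304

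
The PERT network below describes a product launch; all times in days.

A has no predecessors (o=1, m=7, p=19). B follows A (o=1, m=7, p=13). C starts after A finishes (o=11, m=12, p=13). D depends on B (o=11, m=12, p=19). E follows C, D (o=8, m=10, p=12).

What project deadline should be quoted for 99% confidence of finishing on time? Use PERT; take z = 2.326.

47.1 days

te_A = (1 + 4·7 + 19)/6 = 48/6 = 8; σ²_A = ((19−1)/6)² = 9.000
te_B = (1 + 4·7 + 13)/6 = 42/6 = 7; σ²_B = ((13−1)/6)² = 4.000
te_C = (11 + 4·12 + 13)/6 = 72/6 = 12; σ²_C = ((13−11)/6)² = 0.111
te_D = (11 + 4·12 + 19)/6 = 78/6 = 13; σ²_D = ((19−11)/6)² = 1.778
te_E = (8 + 4·10 + 12)/6 = 60/6 = 10; σ²_E = ((12−8)/6)² = 0.444

Forward pass:
ES_A = 0; EF_A = 8
ES_B = 8; EF_B = 8+7 = 15
ES_C = 8; EF_C = 8+12 = 20
ES_D = 15; EF_D = 15+13 = 28
ES_E = max(EF_C=20, EF_D=28) = 28; EF_E = 28+10 = 38
Expected project duration μ = 38 days. Critical path: A → B → D → E.

Variance along critical path = 9.000 + 4.000 + 1.778 + 0.444 = 15.222; σ = 3.902 days.
D = μ + z·σ = 38 + 2.326·3.902 = 47.1 days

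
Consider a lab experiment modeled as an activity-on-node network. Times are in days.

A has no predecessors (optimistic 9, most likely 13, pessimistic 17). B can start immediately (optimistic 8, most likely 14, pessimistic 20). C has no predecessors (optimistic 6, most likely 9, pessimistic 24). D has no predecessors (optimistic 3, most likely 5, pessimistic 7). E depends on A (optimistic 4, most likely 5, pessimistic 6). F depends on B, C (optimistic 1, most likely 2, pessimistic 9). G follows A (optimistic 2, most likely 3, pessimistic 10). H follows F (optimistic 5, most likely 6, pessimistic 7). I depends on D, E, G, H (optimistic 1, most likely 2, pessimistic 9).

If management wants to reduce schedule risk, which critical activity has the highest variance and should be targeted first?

te_A = (9 + 4·13 + 17)/6 = 78/6 = 13; σ²_A = ((17−9)/6)² = 1.778
te_B = (8 + 4·14 + 20)/6 = 84/6 = 14; σ²_B = ((20−8)/6)² = 4.000
te_C = (6 + 4·9 + 24)/6 = 66/6 = 11; σ²_C = ((24−6)/6)² = 9.000
te_D = (3 + 4·5 + 7)/6 = 30/6 = 5; σ²_D = ((7−3)/6)² = 0.444
te_E = (4 + 4·5 + 6)/6 = 30/6 = 5; σ²_E = ((6−4)/6)² = 0.111
te_F = (1 + 4·2 + 9)/6 = 18/6 = 3; σ²_F = ((9−1)/6)² = 1.778
te_G = (2 + 4·3 + 10)/6 = 24/6 = 4; σ²_G = ((10−2)/6)² = 1.778
te_H = (5 + 4·6 + 7)/6 = 36/6 = 6; σ²_H = ((7−5)/6)² = 0.111
te_I = (1 + 4·2 + 9)/6 = 18/6 = 3; σ²_I = ((9−1)/6)² = 1.778

Forward pass:
ES_A = 0; EF_A = 13
ES_B = 0; EF_B = 14
ES_C = 0; EF_C = 11
ES_D = 0; EF_D = 5
ES_E = 13; EF_E = 13+5 = 18
ES_F = max(EF_B=14, EF_C=11) = 14; EF_F = 14+3 = 17
ES_G = 13; EF_G = 13+4 = 17
ES_H = 17; EF_H = 17+6 = 23
ES_I = max(EF_D=5, EF_E=18, EF_G=17, EF_H=23) = 23; EF_I = 23+3 = 26
Expected project duration μ = 26 days. Critical path: B → F → H → I.

Variances on critical path: σ²_B=4.000, σ²_F=1.778, σ²_H=0.111, σ²_I=1.778.
Largest is σ²_B = 4.000.

B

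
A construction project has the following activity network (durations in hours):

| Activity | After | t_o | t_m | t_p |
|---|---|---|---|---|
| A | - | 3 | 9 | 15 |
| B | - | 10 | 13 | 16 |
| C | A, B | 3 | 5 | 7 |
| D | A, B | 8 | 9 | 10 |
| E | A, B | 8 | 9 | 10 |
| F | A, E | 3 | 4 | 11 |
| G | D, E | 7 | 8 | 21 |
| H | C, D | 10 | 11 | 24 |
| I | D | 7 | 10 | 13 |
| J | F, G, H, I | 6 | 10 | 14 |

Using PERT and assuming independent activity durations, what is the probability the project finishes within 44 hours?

0.365

te_A = (3 + 4·9 + 15)/6 = 54/6 = 9; σ²_A = ((15−3)/6)² = 4.000
te_B = (10 + 4·13 + 16)/6 = 78/6 = 13; σ²_B = ((16−10)/6)² = 1.000
te_C = (3 + 4·5 + 7)/6 = 30/6 = 5; σ²_C = ((7−3)/6)² = 0.444
te_D = (8 + 4·9 + 10)/6 = 54/6 = 9; σ²_D = ((10−8)/6)² = 0.111
te_E = (8 + 4·9 + 10)/6 = 54/6 = 9; σ²_E = ((10−8)/6)² = 0.111
te_F = (3 + 4·4 + 11)/6 = 30/6 = 5; σ²_F = ((11−3)/6)² = 1.778
te_G = (7 + 4·8 + 21)/6 = 60/6 = 10; σ²_G = ((21−7)/6)² = 5.444
te_H = (10 + 4·11 + 24)/6 = 78/6 = 13; σ²_H = ((24−10)/6)² = 5.444
te_I = (7 + 4·10 + 13)/6 = 60/6 = 10; σ²_I = ((13−7)/6)² = 1.000
te_J = (6 + 4·10 + 14)/6 = 60/6 = 10; σ²_J = ((14−6)/6)² = 1.778

Forward pass:
ES_A = 0; EF_A = 9
ES_B = 0; EF_B = 13
ES_C = max(EF_A=9, EF_B=13) = 13; EF_C = 13+5 = 18
ES_D = max(EF_A=9, EF_B=13) = 13; EF_D = 13+9 = 22
ES_E = max(EF_A=9, EF_B=13) = 13; EF_E = 13+9 = 22
ES_F = max(EF_A=9, EF_E=22) = 22; EF_F = 22+5 = 27
ES_G = max(EF_D=22, EF_E=22) = 22; EF_G = 22+10 = 32
ES_H = max(EF_C=18, EF_D=22) = 22; EF_H = 22+13 = 35
ES_I = 22; EF_I = 22+10 = 32
ES_J = max(EF_F=27, EF_G=32, EF_H=35, EF_I=32) = 35; EF_J = 35+10 = 45
Expected project duration μ = 45 hours. Critical path: B → D → H → J.

Variance along critical path = 1.000 + 0.111 + 5.444 + 1.778 = 8.333; σ = √8.333 = 2.887 hours.
Z = (44 − 45) / 2.887 = -0.346
P(T ≤ 44) = Φ(-0.346) ≈ 0.365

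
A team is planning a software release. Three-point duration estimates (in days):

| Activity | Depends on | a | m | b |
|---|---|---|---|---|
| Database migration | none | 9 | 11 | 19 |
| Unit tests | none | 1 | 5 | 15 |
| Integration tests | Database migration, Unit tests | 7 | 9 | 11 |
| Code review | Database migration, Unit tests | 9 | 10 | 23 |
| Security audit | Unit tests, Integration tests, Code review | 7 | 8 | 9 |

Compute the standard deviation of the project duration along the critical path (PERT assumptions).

te_Database migration = (9 + 4·11 + 19)/6 = 72/6 = 12; σ²_Database migration = ((19−9)/6)² = 2.778
te_Unit tests = (1 + 4·5 + 15)/6 = 36/6 = 6; σ²_Unit tests = ((15−1)/6)² = 5.444
te_Integration tests = (7 + 4·9 + 11)/6 = 54/6 = 9; σ²_Integration tests = ((11−7)/6)² = 0.444
te_Code review = (9 + 4·10 + 23)/6 = 72/6 = 12; σ²_Code review = ((23−9)/6)² = 5.444
te_Security audit = (7 + 4·8 + 9)/6 = 48/6 = 8; σ²_Security audit = ((9−7)/6)² = 0.111

Forward pass:
ES_Database migration = 0; EF_Database migration = 12
ES_Unit tests = 0; EF_Unit tests = 6
ES_Integration tests = max(EF_Database migration=12, EF_Unit tests=6) = 12; EF_Integration tests = 12+9 = 21
ES_Code review = max(EF_Database migration=12, EF_Unit tests=6) = 12; EF_Code review = 12+12 = 24
ES_Security audit = max(EF_Unit tests=6, EF_Integration tests=21, EF_Code review=24) = 24; EF_Security audit = 24+8 = 32
Expected project duration μ = 32 days. Critical path: Database migration → Code review → Security audit.

Variance along critical path = 2.778 + 5.444 + 0.111 = 8.333
σ = √8.333 = 2.887 days

2.89 days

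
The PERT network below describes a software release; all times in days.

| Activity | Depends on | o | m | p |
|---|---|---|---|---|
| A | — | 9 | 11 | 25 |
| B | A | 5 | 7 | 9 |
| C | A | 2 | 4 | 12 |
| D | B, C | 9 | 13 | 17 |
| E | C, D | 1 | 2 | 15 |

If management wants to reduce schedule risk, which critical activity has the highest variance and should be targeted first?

te_A = (9 + 4·11 + 25)/6 = 78/6 = 13; σ²_A = ((25−9)/6)² = 7.111
te_B = (5 + 4·7 + 9)/6 = 42/6 = 7; σ²_B = ((9−5)/6)² = 0.444
te_C = (2 + 4·4 + 12)/6 = 30/6 = 5; σ²_C = ((12−2)/6)² = 2.778
te_D = (9 + 4·13 + 17)/6 = 78/6 = 13; σ²_D = ((17−9)/6)² = 1.778
te_E = (1 + 4·2 + 15)/6 = 24/6 = 4; σ²_E = ((15−1)/6)² = 5.444

Forward pass:
ES_A = 0; EF_A = 13
ES_B = 13; EF_B = 13+7 = 20
ES_C = 13; EF_C = 13+5 = 18
ES_D = max(EF_B=20, EF_C=18) = 20; EF_D = 20+13 = 33
ES_E = max(EF_C=18, EF_D=33) = 33; EF_E = 33+4 = 37
Expected project duration μ = 37 days. Critical path: A → B → D → E.

Variances on critical path: σ²_A=7.111, σ²_B=0.444, σ²_D=1.778, σ²_E=5.444.
Largest is σ²_A = 7.111.

A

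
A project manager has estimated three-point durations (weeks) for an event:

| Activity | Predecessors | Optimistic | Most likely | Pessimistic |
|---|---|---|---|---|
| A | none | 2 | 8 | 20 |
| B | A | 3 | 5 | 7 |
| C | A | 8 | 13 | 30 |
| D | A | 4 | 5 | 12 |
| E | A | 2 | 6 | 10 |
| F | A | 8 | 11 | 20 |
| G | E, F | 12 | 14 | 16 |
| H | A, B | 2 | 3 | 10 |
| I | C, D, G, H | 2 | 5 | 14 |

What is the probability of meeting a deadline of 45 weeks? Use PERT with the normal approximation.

0.831

te_A = (2 + 4·8 + 20)/6 = 54/6 = 9; σ²_A = ((20−2)/6)² = 9.000
te_B = (3 + 4·5 + 7)/6 = 30/6 = 5; σ²_B = ((7−3)/6)² = 0.444
te_C = (8 + 4·13 + 30)/6 = 90/6 = 15; σ²_C = ((30−8)/6)² = 13.444
te_D = (4 + 4·5 + 12)/6 = 36/6 = 6; σ²_D = ((12−4)/6)² = 1.778
te_E = (2 + 4·6 + 10)/6 = 36/6 = 6; σ²_E = ((10−2)/6)² = 1.778
te_F = (8 + 4·11 + 20)/6 = 72/6 = 12; σ²_F = ((20−8)/6)² = 4.000
te_G = (12 + 4·14 + 16)/6 = 84/6 = 14; σ²_G = ((16−12)/6)² = 0.444
te_H = (2 + 4·3 + 10)/6 = 24/6 = 4; σ²_H = ((10−2)/6)² = 1.778
te_I = (2 + 4·5 + 14)/6 = 36/6 = 6; σ²_I = ((14−2)/6)² = 4.000

Forward pass:
ES_A = 0; EF_A = 9
ES_B = 9; EF_B = 9+5 = 14
ES_C = 9; EF_C = 9+15 = 24
ES_D = 9; EF_D = 9+6 = 15
ES_E = 9; EF_E = 9+6 = 15
ES_F = 9; EF_F = 9+12 = 21
ES_G = max(EF_E=15, EF_F=21) = 21; EF_G = 21+14 = 35
ES_H = max(EF_A=9, EF_B=14) = 14; EF_H = 14+4 = 18
ES_I = max(EF_C=24, EF_D=15, EF_G=35, EF_H=18) = 35; EF_I = 35+6 = 41
Expected project duration μ = 41 weeks. Critical path: A → F → G → I.

Variance along critical path = 9.000 + 4.000 + 0.444 + 4.000 = 17.444; σ = √17.444 = 4.177 weeks.
Z = (45 − 41) / 4.177 = 0.958
P(T ≤ 45) = Φ(0.958) ≈ 0.831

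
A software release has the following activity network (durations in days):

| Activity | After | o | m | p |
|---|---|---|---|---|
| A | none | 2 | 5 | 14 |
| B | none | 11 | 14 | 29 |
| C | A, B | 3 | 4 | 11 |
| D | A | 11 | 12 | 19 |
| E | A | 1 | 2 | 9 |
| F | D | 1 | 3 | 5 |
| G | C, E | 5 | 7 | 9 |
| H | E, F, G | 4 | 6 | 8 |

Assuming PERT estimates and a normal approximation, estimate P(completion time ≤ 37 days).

0.810

te_A = (2 + 4·5 + 14)/6 = 36/6 = 6; σ²_A = ((14−2)/6)² = 4.000
te_B = (11 + 4·14 + 29)/6 = 96/6 = 16; σ²_B = ((29−11)/6)² = 9.000
te_C = (3 + 4·4 + 11)/6 = 30/6 = 5; σ²_C = ((11−3)/6)² = 1.778
te_D = (11 + 4·12 + 19)/6 = 78/6 = 13; σ²_D = ((19−11)/6)² = 1.778
te_E = (1 + 4·2 + 9)/6 = 18/6 = 3; σ²_E = ((9−1)/6)² = 1.778
te_F = (1 + 4·3 + 5)/6 = 18/6 = 3; σ²_F = ((5−1)/6)² = 0.444
te_G = (5 + 4·7 + 9)/6 = 42/6 = 7; σ²_G = ((9−5)/6)² = 0.444
te_H = (4 + 4·6 + 8)/6 = 36/6 = 6; σ²_H = ((8−4)/6)² = 0.444

Forward pass:
ES_A = 0; EF_A = 6
ES_B = 0; EF_B = 16
ES_C = max(EF_A=6, EF_B=16) = 16; EF_C = 16+5 = 21
ES_D = 6; EF_D = 6+13 = 19
ES_E = 6; EF_E = 6+3 = 9
ES_F = 19; EF_F = 19+3 = 22
ES_G = max(EF_C=21, EF_E=9) = 21; EF_G = 21+7 = 28
ES_H = max(EF_E=9, EF_F=22, EF_G=28) = 28; EF_H = 28+6 = 34
Expected project duration μ = 34 days. Critical path: B → C → G → H.

Variance along critical path = 9.000 + 1.778 + 0.444 + 0.444 = 11.667; σ = √11.667 = 3.416 days.
Z = (37 − 34) / 3.416 = 0.878
P(T ≤ 37) = Φ(0.878) ≈ 0.810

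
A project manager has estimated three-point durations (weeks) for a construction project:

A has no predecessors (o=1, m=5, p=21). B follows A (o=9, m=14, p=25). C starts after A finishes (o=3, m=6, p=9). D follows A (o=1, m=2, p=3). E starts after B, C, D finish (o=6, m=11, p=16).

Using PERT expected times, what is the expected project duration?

33 weeks

te_A = (1 + 4·5 + 21)/6 = 42/6 = 7
te_B = (9 + 4·14 + 25)/6 = 90/6 = 15
te_C = (3 + 4·6 + 9)/6 = 36/6 = 6
te_D = (1 + 4·2 + 3)/6 = 12/6 = 2
te_E = (6 + 4·11 + 16)/6 = 66/6 = 11

Forward pass:
ES_A = 0; EF_A = 7
ES_B = 7; EF_B = 7+15 = 22
ES_C = 7; EF_C = 7+6 = 13
ES_D = 7; EF_D = 7+2 = 9
ES_E = max(EF_B=22, EF_C=13, EF_D=9) = 22; EF_E = 22+11 = 33
Expected project duration μ = 33 weeks. Critical path: A → B → E.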